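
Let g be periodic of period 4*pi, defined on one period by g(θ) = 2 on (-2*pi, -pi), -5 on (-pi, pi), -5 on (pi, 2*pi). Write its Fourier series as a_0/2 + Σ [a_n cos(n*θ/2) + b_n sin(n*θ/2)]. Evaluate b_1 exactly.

b_1 = (1/(2*pi)) ∫_{-2*pi}^{2*pi} g(θ) sin(θ/2) dθ.
Split the integral at the breakpoints.
Directly, an antiderivative of (2) sin(θ/2) is -4*cos(θ/2); evaluating from -2*pi to -pi: ∫_{-2*pi}^{-pi} (2) sin(θ/2) dθ = (0) - (4) = -4.
Directly, an antiderivative of (-5) sin(θ/2) is 10*cos(θ/2); evaluating from -pi to pi: ∫_{-pi}^{pi} (-5) sin(θ/2) dθ = (0) - (0) = 0.
Directly, an antiderivative of (-5) sin(θ/2) is 10*cos(θ/2); evaluating from pi to 2*pi: ∫_{pi}^{2*pi} (-5) sin(θ/2) dθ = (-10) - (0) = -10.
Summing the pieces and multiplying by (1/(2*pi)) gives b_1 = -7/pi.

-7/pi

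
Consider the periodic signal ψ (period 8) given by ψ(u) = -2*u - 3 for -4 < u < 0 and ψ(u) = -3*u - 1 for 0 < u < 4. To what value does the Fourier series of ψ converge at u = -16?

-2

u = -16 differs from u = 0 by -2 full period(s), and the series is 8-periodic.
At u = 0 the one-sided limits are ψ(0^-) = -3 and ψ(0^+) = -1.
By Dirichlet's theorem the series converges to their average, [(-3) + (-1)]/2 = -2.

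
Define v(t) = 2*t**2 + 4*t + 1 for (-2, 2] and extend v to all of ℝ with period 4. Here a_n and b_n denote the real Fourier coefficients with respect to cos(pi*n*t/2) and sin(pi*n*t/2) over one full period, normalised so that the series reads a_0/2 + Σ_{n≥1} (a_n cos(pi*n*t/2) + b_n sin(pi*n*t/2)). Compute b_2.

-8/pi

b_2 = 1/2 ∫_{-2}^{2} v(t) sin(pi*t) dt.
Integrating by parts twice (tabular method), an antiderivative of (2*t**2 + 4*t + 1) sin(pi*t) is -2*t**2*cos(pi*t)/pi + 4*t*sin(pi*t)/pi**2 - 4*t*cos(pi*t)/pi + 4*sin(pi*t)/pi**2 - cos(pi*t)/pi + 4*cos(pi*t)/pi**3; evaluating from -2 to 2: ∫_{-2}^{2} (2*t**2 + 4*t + 1) sin(pi*t) dt = (-17/pi + 4/pi**3) - ((4 - pi**2)/pi**3) = -16/pi.
Hence b_2 = (1/2)·(-16/pi) = -8/pi.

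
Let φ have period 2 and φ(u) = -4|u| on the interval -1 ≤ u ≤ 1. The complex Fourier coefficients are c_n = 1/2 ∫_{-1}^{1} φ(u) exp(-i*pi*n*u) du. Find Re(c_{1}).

Since φ is real-valued, Re(c_{1}) = 1/2 ∫_{-1}^{1} φ(u) cos(pi*u) du = a_{1}/2.
φ is even and cos(pi*u) is even, so the integrand is even: ∫_{-1}^{1} φ(u) cos(pi*u) du = 2∫_0^{1} φ(u) cos(pi*u) du.
Integrating by parts (boundary term plus one more integral), an antiderivative of (-4*u) cos(pi*u) is -4*u*sin(pi*u)/pi - 4*cos(pi*u)/pi**2; evaluating from 0 to 1: ∫_{0}^{1} (-4*u) cos(pi*u) du = (4/pi**2) - (-4/pi**2) = 8/pi**2.
So ∫_{-1}^{1} φ(u) cos(pi*u) du = 16/pi**2.
Hence Re(c_{1}) = (1/2)·(16/pi**2) = 8/pi**2.

8/pi**2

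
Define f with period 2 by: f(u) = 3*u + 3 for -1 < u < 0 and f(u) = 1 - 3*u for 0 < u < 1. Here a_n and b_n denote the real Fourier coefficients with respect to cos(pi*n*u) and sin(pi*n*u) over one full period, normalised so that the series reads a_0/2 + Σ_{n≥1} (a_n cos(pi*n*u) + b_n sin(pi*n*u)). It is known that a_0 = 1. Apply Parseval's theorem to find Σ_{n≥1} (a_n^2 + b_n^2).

Parseval: a_0^2/2 + Σ_{n≥1} (a_n^2+b_n^2) = ∫_{-1}^{1} f(u)^2 du = 4.
Subtract a_0^2/2 = 1/2: Σ (a_n^2+b_n^2) = 7/2.

7/2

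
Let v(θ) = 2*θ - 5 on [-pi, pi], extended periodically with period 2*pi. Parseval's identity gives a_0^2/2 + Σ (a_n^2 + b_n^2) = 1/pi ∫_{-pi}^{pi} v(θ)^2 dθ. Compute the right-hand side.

1/pi ∫_{-pi}^{pi} v(θ)^2 dθ = 1/pi · (8*pi**3/3 + 50*pi) = 8*pi**2/3 + 50.

8*pi**2/3 + 50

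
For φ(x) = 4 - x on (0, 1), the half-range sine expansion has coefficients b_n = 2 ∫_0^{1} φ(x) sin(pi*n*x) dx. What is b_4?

b_4 = 2 ∫_0^{1} (4 - x) sin(4*pi*x) dx.
Integrating by parts (boundary term plus one more integral), an antiderivative of (4 - x) sin(4*pi*x) is x*cos(4*pi*x)/(4*pi) - sin(4*pi*x)/(16*pi**2) - cos(4*pi*x)/pi; evaluating from 0 to 1: ∫_{0}^{1} (4 - x) sin(4*pi*x) dx = (-3/(4*pi)) - (-1/pi) = 1/(4*pi).
Hence b_4 = 2·(1/(4*pi)) = 1/(2*pi).

1/(2*pi)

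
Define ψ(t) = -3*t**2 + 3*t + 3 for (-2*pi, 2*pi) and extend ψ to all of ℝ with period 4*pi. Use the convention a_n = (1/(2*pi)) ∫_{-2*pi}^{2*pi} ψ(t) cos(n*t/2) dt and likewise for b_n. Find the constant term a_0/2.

a_0 = (1/(2*pi)) ∫_{-2*pi}^{2*pi} ψ(t) dt = (1/(2*pi)) · (-16*pi**3 + 12*pi) = 6 - 8*pi**2.
So the constant term a_0/2 = 3 - 4*pi**2.

3 - 4*pi**2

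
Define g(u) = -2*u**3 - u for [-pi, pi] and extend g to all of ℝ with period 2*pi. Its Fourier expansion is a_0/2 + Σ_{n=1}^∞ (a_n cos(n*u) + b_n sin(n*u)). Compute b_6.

b_6 = 1/pi ∫_{-pi}^{pi} g(u) sin(6*u) du.
g is odd and sin(6*u) is odd, so the integrand is even and b_6 = 2/pi ∫_0^{pi} g(u) sin(6*u) du.
Integrating by parts three times (tabular method), an antiderivative of (-2*u**3 - u) sin(6*u) is u**3*cos(6*u)/3 - u**2*sin(6*u)/6 + u*cos(6*u)/9 - sin(6*u)/54; evaluating from 0 to pi: ∫_{0}^{pi} (-2*u**3 - u) sin(6*u) du = (pi/9 + pi**3/3) - (0) = pi/9 + pi**3/3.
Hence b_6 = (2/pi)·(pi/9 + pi**3/3) = 2/9 + 2*pi**2/3.

2/9 + 2*pi**2/3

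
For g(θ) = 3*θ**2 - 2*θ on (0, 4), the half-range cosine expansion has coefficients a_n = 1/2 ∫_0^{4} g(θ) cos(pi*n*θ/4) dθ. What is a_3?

-160/(9*pi**2)

a_3 = 1/2 ∫_0^{4} (3*θ**2 - 2*θ) cos(3*pi*θ/4) dθ.
Integrating by parts twice (tabular method), an antiderivative of (3*θ**2 - 2*θ) cos(3*pi*θ/4) is 4*θ**2*sin(3*pi*θ/4)/pi - 8*θ*sin(3*pi*θ/4)/(3*pi) + 32*θ*cos(3*pi*θ/4)/(3*pi**2) - 128*sin(3*pi*θ/4)/(9*pi**3) - 32*cos(3*pi*θ/4)/(9*pi**2); evaluating from 0 to 4: ∫_{0}^{4} (3*θ**2 - 2*θ) cos(3*pi*θ/4) dθ = (-352/(9*pi**2)) - (-32/(9*pi**2)) = -320/(9*pi**2).
Hence a_3 = (1/2)·(-320/(9*pi**2)) = -160/(9*pi**2).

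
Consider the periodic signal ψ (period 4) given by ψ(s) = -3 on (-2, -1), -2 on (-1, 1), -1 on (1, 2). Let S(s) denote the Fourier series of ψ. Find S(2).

-2

At s = 2 the one-sided limits are ψ(2^-) = -1 and ψ(2^+) = -3.
By Dirichlet's theorem the series converges to their average, [(-1) + (-3)]/2 = -2.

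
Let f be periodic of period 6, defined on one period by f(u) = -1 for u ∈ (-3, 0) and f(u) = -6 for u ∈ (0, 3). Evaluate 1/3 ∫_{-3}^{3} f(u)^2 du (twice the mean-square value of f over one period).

1/3 ∫_{-3}^{3} f(u)^2 du = 1/3 · (111) = 37.

37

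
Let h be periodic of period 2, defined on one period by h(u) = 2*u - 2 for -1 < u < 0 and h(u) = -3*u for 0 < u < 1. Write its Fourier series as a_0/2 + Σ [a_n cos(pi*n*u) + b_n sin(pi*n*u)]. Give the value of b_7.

3/(7*pi)

b_7 = ∫_{-1}^{1} h(u) sin(7*pi*u) du.
Split the integral at the breakpoints.
Integrating by parts (boundary term plus one more integral), an antiderivative of (2*u - 2) sin(7*pi*u) is -2*u*cos(7*pi*u)/(7*pi) + 2*sin(7*pi*u)/(49*pi**2) + 2*cos(7*pi*u)/(7*pi); evaluating from -1 to 0: ∫_{-1}^{0} (2*u - 2) sin(7*pi*u) du = (2/(7*pi)) - (-4/(7*pi)) = 6/(7*pi).
Integrating by parts (boundary term plus one more integral), an antiderivative of (-3*u) sin(7*pi*u) is 3*u*cos(7*pi*u)/(7*pi) - 3*sin(7*pi*u)/(49*pi**2); evaluating from 0 to 1: ∫_{0}^{1} (-3*u) sin(7*pi*u) du = (-3/(7*pi)) - (0) = -3/(7*pi).
Summing the pieces gives b_7 = 3/(7*pi).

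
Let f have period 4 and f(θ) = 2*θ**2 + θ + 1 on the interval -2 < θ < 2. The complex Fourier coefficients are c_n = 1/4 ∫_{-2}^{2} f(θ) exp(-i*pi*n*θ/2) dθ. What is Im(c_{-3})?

2/(3*pi)

Since f is real-valued, Im(c_{-3}) = -1/4 ∫_{-2}^{2} f(θ) sin(-3*pi*θ/2) dθ = b_{3}/2.
Integrating by parts twice (tabular method), an antiderivative of (2*θ**2 + θ + 1) sin(-3*pi*θ/2) is 4*θ**2*cos(3*pi*θ/2)/(3*pi) - 16*θ*sin(3*pi*θ/2)/(9*pi**2) + 2*θ*cos(3*pi*θ/2)/(3*pi) - 4*sin(3*pi*θ/2)/(9*pi**2) - 32*cos(3*pi*θ/2)/(27*pi**3) + 2*cos(3*pi*θ/2)/(3*pi); evaluating from -2 to 2: ∫_{-2}^{2} (2*θ**2 + θ + 1) sin(-3*pi*θ/2) dθ = (2*(16 - 99*pi**2)/(27*pi**3)) - (2*(16 - 63*pi**2)/(27*pi**3)) = -8/(3*pi).
Hence Im(c_{-3}) = (-1/4)·(-8/(3*pi)) = 2/(3*pi).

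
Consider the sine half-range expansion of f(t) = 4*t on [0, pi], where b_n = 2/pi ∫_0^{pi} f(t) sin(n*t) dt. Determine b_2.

b_2 = 2/pi ∫_0^{pi} (4*t) sin(2*t) dt.
Integrating by parts (boundary term plus one more integral), an antiderivative of (4*t) sin(2*t) is -2*t*cos(2*t) + sin(2*t); evaluating from 0 to pi: ∫_{0}^{pi} (4*t) sin(2*t) dt = (-2*pi) - (0) = -2*pi.
Hence b_2 = (2/pi)·(-2*pi) = -4.

-4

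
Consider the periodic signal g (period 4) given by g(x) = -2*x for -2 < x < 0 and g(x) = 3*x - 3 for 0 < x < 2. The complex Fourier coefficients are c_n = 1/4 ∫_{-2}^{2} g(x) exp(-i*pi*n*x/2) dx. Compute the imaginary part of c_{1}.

Since g is real-valued, Im(c_{1}) = -1/4 ∫_{-2}^{2} g(x) sin(pi*x/2) dx = -b_{1}/2.
Split the integral at the breakpoints.
Integrating by parts (boundary term plus one more integral), an antiderivative of (-2*x) sin(pi*x/2) is 4*x*cos(pi*x/2)/pi - 8*sin(pi*x/2)/pi**2; evaluating from -2 to 0: ∫_{-2}^{0} (-2*x) sin(pi*x/2) dx = (0) - (8/pi) = -8/pi.
Integrating by parts (boundary term plus one more integral), an antiderivative of (3*x - 3) sin(pi*x/2) is -6*x*cos(pi*x/2)/pi + 12*sin(pi*x/2)/pi**2 + 6*cos(pi*x/2)/pi; evaluating from 0 to 2: ∫_{0}^{2} (3*x - 3) sin(pi*x/2) dx = (6/pi) - (6/pi) = 0.
So ∫_{-2}^{2} g(x) sin(pi*x/2) dx = -8/pi.
Hence Im(c_{1}) = (-1/4)·(-8/pi) = 2/pi.

2/pi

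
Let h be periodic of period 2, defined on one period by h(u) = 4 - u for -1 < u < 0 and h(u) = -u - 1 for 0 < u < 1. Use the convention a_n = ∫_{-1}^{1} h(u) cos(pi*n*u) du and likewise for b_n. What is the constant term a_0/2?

3/2

a_0 = ∫_{-1}^{1} h(u) du = 3.
So the constant term a_0/2 = 3/2.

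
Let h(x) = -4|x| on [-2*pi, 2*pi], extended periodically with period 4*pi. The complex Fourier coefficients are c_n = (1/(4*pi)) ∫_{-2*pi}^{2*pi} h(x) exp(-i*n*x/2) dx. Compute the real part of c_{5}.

Since h is real-valued, Re(c_{5}) = (1/(4*pi)) ∫_{-2*pi}^{2*pi} h(x) cos(5*x/2) dx = a_{5}/2.
h is even and cos(5*x/2) is even, so the integrand is even: ∫_{-2*pi}^{2*pi} h(x) cos(5*x/2) dx = 2∫_0^{2*pi} h(x) cos(5*x/2) dx.
Integrating by parts (boundary term plus one more integral), an antiderivative of (-4*x) cos(5*x/2) is -8*x*sin(5*x/2)/5 - 16*cos(5*x/2)/25; evaluating from 0 to 2*pi: ∫_{0}^{2*pi} (-4*x) cos(5*x/2) dx = (16/25) - (-16/25) = 32/25.
So ∫_{-2*pi}^{2*pi} h(x) cos(5*x/2) dx = 64/25.
Hence Re(c_{5}) = (1/(4*pi))·(64/25) = 16/(25*pi).

16/(25*pi)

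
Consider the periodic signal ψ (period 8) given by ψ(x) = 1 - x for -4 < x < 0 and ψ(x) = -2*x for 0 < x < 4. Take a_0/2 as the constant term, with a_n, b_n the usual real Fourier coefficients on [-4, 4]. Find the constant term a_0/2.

-1/2

a_0 = 1/4 ∫_{-4}^{4} ψ(x) dx = 1/4 · (-4) = -1.
So the constant term a_0/2 = -1/2.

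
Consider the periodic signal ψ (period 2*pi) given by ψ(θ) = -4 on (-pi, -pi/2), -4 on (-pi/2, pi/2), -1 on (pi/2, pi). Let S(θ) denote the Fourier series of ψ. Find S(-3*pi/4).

ψ is continuous at θ = -3*pi/4 with value -4, so the series converges to -4 there.

-4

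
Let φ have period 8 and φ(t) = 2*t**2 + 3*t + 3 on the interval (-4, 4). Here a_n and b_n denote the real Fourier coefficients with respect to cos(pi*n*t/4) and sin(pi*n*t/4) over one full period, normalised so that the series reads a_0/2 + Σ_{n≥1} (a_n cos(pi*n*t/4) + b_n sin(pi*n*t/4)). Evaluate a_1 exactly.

-128/pi**2

a_1 = 1/4 ∫_{-4}^{4} φ(t) cos(pi*t/4) dt.
Integrating by parts twice (tabular method), an antiderivative of (2*t**2 + 3*t + 3) cos(pi*t/4) is 8*t**2*sin(pi*t/4)/pi + 12*t*sin(pi*t/4)/pi + 64*t*cos(pi*t/4)/pi**2 - 256*sin(pi*t/4)/pi**3 + 12*sin(pi*t/4)/pi + 48*cos(pi*t/4)/pi**2; evaluating from -4 to 4: ∫_{-4}^{4} (2*t**2 + 3*t + 3) cos(pi*t/4) dt = (-304/pi**2) - (208/pi**2) = -512/pi**2.
Hence a_1 = (1/4)·(-512/pi**2) = -128/pi**2.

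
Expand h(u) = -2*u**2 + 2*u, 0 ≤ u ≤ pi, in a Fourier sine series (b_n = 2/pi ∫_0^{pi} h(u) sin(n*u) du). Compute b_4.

b_4 = 2/pi ∫_0^{pi} (-2*u**2 + 2*u) sin(4*u) du.
Integrating by parts twice (tabular method), an antiderivative of (-2*u**2 + 2*u) sin(4*u) is u**2*cos(4*u)/2 - u*sin(4*u)/4 - u*cos(4*u)/2 + sin(4*u)/8 - cos(4*u)/16; evaluating from 0 to pi: ∫_{0}^{pi} (-2*u**2 + 2*u) sin(4*u) du = (-pi/2 - 1/16 + pi**2/2) - (-1/16) = pi*(-1 + pi)/2.
Hence b_4 = (2/pi)·(pi*(-1 + pi)/2) = -1 + pi.

-1 + pi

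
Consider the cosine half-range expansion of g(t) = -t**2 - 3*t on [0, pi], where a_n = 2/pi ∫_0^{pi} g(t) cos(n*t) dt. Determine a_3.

4*(3 + pi)/(9*pi)

a_3 = 2/pi ∫_0^{pi} (-t**2 - 3*t) cos(3*t) dt.
Integrating by parts twice (tabular method), an antiderivative of (-t**2 - 3*t) cos(3*t) is -t**2*sin(3*t)/3 - t*sin(3*t) - 2*t*cos(3*t)/9 + 2*sin(3*t)/27 - cos(3*t)/3; evaluating from 0 to pi: ∫_{0}^{pi} (-t**2 - 3*t) cos(3*t) dt = (1/3 + 2*pi/9) - (-1/3) = 2/3 + 2*pi/9.
Hence a_3 = (2/pi)·(2/3 + 2*pi/9) = 4*(3 + pi)/(9*pi).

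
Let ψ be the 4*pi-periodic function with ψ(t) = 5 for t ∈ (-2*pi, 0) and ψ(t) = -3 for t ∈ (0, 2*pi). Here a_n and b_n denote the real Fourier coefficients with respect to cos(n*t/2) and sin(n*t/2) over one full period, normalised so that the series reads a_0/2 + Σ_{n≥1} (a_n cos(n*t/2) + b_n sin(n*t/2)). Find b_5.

b_5 = (1/(2*pi)) ∫_{-2*pi}^{2*pi} ψ(t) sin(5*t/2) dt.
Split the integral at the breakpoints.
Directly, an antiderivative of (5) sin(5*t/2) is -2*cos(5*t/2); evaluating from -2*pi to 0: ∫_{-2*pi}^{0} (5) sin(5*t/2) dt = (-2) - (2) = -4.
Directly, an antiderivative of (-3) sin(5*t/2) is 6*cos(5*t/2)/5; evaluating from 0 to 2*pi: ∫_{0}^{2*pi} (-3) sin(5*t/2) dt = (-6/5) - (6/5) = -12/5.
Summing the pieces and multiplying by (1/(2*pi)) gives b_5 = -16/(5*pi).

-16/(5*pi)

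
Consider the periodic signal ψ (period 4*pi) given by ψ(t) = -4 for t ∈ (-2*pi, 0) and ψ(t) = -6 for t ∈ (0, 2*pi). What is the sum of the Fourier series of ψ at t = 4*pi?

t = 4*pi differs from t = 0 by 1 full period(s), and the series is 4*pi-periodic.
At t = 0 the one-sided limits are ψ(0^-) = -4 and ψ(0^+) = -6.
By Dirichlet's theorem the series converges to their average, [(-4) + (-6)]/2 = -5.

-5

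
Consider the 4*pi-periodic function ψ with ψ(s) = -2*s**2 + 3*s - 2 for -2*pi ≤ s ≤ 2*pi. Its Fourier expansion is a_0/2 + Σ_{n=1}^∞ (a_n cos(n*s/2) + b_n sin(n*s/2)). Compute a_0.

a_0 = (1/(2*pi)) ∫_{-2*pi}^{2*pi} ψ(s) ds = (1/(2*pi)) · (-32*pi**3/3 - 8*pi) = -16*pi**2/3 - 4.

-16*pi**2/3 - 4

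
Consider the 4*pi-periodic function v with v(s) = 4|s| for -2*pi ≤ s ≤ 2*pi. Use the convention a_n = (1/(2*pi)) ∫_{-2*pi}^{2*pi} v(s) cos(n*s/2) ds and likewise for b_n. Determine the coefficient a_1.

a_1 = (1/(2*pi)) ∫_{-2*pi}^{2*pi} v(s) cos(s/2) ds.
v is even and cos(s/2) is even, so the integrand is even and a_1 = 1/pi ∫_0^{2*pi} v(s) cos(s/2) ds.
Integrating by parts (boundary term plus one more integral), an antiderivative of (4*s) cos(s/2) is 8*s*sin(s/2) + 16*cos(s/2); evaluating from 0 to 2*pi: ∫_{0}^{2*pi} (4*s) cos(s/2) ds = (-16) - (16) = -32.
Hence a_1 = (1/pi)·(-32) = -32/pi.

-32/pi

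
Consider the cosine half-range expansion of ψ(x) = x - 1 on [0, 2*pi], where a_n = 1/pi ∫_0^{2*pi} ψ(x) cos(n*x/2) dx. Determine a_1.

a_1 = 1/pi ∫_0^{2*pi} (x - 1) cos(x/2) dx.
Integrating by parts (boundary term plus one more integral), an antiderivative of (x - 1) cos(x/2) is 2*x*sin(x/2) - 2*sin(x/2) + 4*cos(x/2); evaluating from 0 to 2*pi: ∫_{0}^{2*pi} (x - 1) cos(x/2) dx = (-4) - (4) = -8.
Hence a_1 = (1/pi)·(-8) = -8/pi.

-8/pi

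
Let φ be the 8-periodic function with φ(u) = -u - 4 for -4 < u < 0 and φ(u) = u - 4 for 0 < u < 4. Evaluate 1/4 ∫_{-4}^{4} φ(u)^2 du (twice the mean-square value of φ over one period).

1/4 ∫_{-4}^{4} φ(u)^2 du = 1/4 · (128/3) = 32/3.

32/3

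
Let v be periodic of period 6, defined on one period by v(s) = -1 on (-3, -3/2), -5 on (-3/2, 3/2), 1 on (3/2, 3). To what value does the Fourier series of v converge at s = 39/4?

-1

s = 39/4 differs from s = -9/4 by 2 full period(s), and the series is 6-periodic.
v is continuous at s = -9/4 with value -1, so the series converges to -1 there.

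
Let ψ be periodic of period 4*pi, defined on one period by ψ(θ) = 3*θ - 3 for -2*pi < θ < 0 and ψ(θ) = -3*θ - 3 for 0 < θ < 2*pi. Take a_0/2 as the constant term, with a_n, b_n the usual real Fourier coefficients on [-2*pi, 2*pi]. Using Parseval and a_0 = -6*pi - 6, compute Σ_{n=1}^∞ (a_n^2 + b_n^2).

6*pi**2

Parseval: a_0^2/2 + Σ_{n≥1} (a_n^2+b_n^2) = (1/(2*pi)) ∫_{-2*pi}^{2*pi} ψ(θ)^2 dθ = 18 + 36*pi + 24*pi**2.
Subtract a_0^2/2 = 18*(1 + pi)**2: Σ (a_n^2+b_n^2) = 6*pi**2.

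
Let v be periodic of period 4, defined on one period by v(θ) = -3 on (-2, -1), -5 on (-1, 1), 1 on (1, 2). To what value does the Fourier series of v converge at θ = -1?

-4

At θ = -1 the one-sided limits are v(-1^-) = -3 and v(-1^+) = -5.
By Dirichlet's theorem the series converges to their average, [(-3) + (-5)]/2 = -4.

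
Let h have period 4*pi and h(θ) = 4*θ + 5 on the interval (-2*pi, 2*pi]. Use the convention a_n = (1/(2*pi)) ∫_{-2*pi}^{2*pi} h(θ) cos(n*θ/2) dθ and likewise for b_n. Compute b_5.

16/5

b_5 = (1/(2*pi)) ∫_{-2*pi}^{2*pi} h(θ) sin(5*θ/2) dθ.
Integrating by parts (boundary term plus one more integral), an antiderivative of (4*θ + 5) sin(5*θ/2) is -8*θ*cos(5*θ/2)/5 + 16*sin(5*θ/2)/25 - 2*cos(5*θ/2); evaluating from -2*pi to 2*pi: ∫_{-2*pi}^{2*pi} (4*θ + 5) sin(5*θ/2) dθ = (2 + 16*pi/5) - (2 - 16*pi/5) = 32*pi/5.
Hence b_5 = (1/(2*pi))·(32*pi/5) = 16/5.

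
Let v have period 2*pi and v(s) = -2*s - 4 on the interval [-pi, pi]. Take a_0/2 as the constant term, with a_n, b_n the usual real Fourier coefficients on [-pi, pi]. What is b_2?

2

b_2 = 1/pi ∫_{-pi}^{pi} v(s) sin(2*s) ds.
Integrating by parts (boundary term plus one more integral), an antiderivative of (-2*s - 4) sin(2*s) is s*cos(2*s) - sin(2*s)/2 + 2*cos(2*s); evaluating from -pi to pi: ∫_{-pi}^{pi} (-2*s - 4) sin(2*s) ds = (2 + pi) - (2 - pi) = 2*pi.
Hence b_2 = (1/pi)·(2*pi) = 2.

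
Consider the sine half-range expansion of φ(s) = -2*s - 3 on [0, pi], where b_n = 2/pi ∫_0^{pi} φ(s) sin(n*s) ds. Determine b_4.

b_4 = 2/pi ∫_0^{pi} (-2*s - 3) sin(4*s) ds.
Integrating by parts (boundary term plus one more integral), an antiderivative of (-2*s - 3) sin(4*s) is s*cos(4*s)/2 - sin(4*s)/8 + 3*cos(4*s)/4; evaluating from 0 to pi: ∫_{0}^{pi} (-2*s - 3) sin(4*s) ds = (3/4 + pi/2) - (3/4) = pi/2.
Hence b_4 = (2/pi)·(pi/2) = 1.

1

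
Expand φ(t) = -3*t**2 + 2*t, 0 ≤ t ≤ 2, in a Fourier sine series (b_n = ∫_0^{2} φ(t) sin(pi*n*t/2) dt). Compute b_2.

8/pi

b_2 = ∫_0^{2} (-3*t**2 + 2*t) sin(pi*t) dt.
Integrating by parts twice (tabular method), an antiderivative of (-3*t**2 + 2*t) sin(pi*t) is 3*t**2*cos(pi*t)/pi - 6*t*sin(pi*t)/pi**2 - 2*t*cos(pi*t)/pi + 2*sin(pi*t)/pi**2 - 6*cos(pi*t)/pi**3; evaluating from 0 to 2: ∫_{0}^{2} (-3*t**2 + 2*t) sin(pi*t) dt = (-6/pi**3 + 8/pi) - (-6/pi**3) = 8/pi.
Hence b_2 = 8/pi.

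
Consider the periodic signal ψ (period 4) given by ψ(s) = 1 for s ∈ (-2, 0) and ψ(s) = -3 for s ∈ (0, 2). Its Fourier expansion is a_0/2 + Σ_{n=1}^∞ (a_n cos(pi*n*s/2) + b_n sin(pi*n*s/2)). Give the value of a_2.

0

a_2 = 1/2 ∫_{-2}^{2} ψ(s) cos(pi*s) ds.
Split the integral at the breakpoints.
Directly, an antiderivative of (1) cos(pi*s) is sin(pi*s)/pi; evaluating from -2 to 0: ∫_{-2}^{0} (1) cos(pi*s) ds = (0) - (0) = 0.
Directly, an antiderivative of (-3) cos(pi*s) is -3*sin(pi*s)/pi; evaluating from 0 to 2: ∫_{0}^{2} (-3) cos(pi*s) ds = (0) - (0) = 0.
Summing the pieces and multiplying by (1/2) gives a_2 = 0.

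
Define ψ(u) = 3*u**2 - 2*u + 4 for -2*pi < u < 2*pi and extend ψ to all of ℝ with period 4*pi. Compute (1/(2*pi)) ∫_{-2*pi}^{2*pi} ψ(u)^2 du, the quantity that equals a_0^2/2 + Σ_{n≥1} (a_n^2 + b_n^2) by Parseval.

(1/(2*pi)) ∫_{-2*pi}^{2*pi} ψ(u)^2 du = (1/(2*pi)) · (64*pi*(15 + 35*pi**2 + 27*pi**4)/15) = 32 + 224*pi**2/3 + 288*pi**4/5.

32 + 224*pi**2/3 + 288*pi**4/5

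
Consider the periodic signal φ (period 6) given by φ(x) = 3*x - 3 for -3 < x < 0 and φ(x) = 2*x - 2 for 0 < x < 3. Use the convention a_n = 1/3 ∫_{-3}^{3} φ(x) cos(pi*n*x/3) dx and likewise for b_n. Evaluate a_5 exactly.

6/(25*pi**2)

a_5 = 1/3 ∫_{-3}^{3} φ(x) cos(5*pi*x/3) dx.
Split the integral at the breakpoints.
Integrating by parts (boundary term plus one more integral), an antiderivative of (3*x - 3) cos(5*pi*x/3) is 9*x*sin(5*pi*x/3)/(5*pi) - 9*sin(5*pi*x/3)/(5*pi) + 27*cos(5*pi*x/3)/(25*pi**2); evaluating from -3 to 0: ∫_{-3}^{0} (3*x - 3) cos(5*pi*x/3) dx = (27/(25*pi**2)) - (-27/(25*pi**2)) = 54/(25*pi**2).
Integrating by parts (boundary term plus one more integral), an antiderivative of (2*x - 2) cos(5*pi*x/3) is 6*x*sin(5*pi*x/3)/(5*pi) - 6*sin(5*pi*x/3)/(5*pi) + 18*cos(5*pi*x/3)/(25*pi**2); evaluating from 0 to 3: ∫_{0}^{3} (2*x - 2) cos(5*pi*x/3) dx = (-18/(25*pi**2)) - (18/(25*pi**2)) = -36/(25*pi**2).
Summing the pieces and multiplying by (1/3) gives a_5 = 6/(25*pi**2).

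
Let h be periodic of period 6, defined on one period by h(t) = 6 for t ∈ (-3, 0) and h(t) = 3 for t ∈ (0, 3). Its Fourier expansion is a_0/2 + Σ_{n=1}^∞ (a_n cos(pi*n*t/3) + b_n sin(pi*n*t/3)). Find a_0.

a_0 = 1/3 ∫_{-3}^{3} h(t) dt = 1/3 · (27) = 9.

9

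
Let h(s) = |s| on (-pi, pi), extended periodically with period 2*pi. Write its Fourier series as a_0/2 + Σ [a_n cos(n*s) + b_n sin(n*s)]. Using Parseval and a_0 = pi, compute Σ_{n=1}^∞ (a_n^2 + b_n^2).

Parseval: a_0^2/2 + Σ_{n≥1} (a_n^2+b_n^2) = 1/pi ∫_{-pi}^{pi} h(s)^2 ds = 2*pi**2/3.
Subtract a_0^2/2 = pi**2/2: Σ (a_n^2+b_n^2) = pi**2/6.

pi**2/6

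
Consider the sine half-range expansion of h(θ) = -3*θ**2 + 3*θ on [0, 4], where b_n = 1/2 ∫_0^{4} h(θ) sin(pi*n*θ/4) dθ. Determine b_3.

-24/pi + 128/(9*pi**3)

b_3 = 1/2 ∫_0^{4} (-3*θ**2 + 3*θ) sin(3*pi*θ/4) dθ.
Integrating by parts twice (tabular method), an antiderivative of (-3*θ**2 + 3*θ) sin(3*pi*θ/4) is 4*θ**2*cos(3*pi*θ/4)/pi - 32*θ*sin(3*pi*θ/4)/(3*pi**2) - 4*θ*cos(3*pi*θ/4)/pi + 16*sin(3*pi*θ/4)/(3*pi**2) - 128*cos(3*pi*θ/4)/(9*pi**3); evaluating from 0 to 4: ∫_{0}^{4} (-3*θ**2 + 3*θ) sin(3*pi*θ/4) dθ = (-48/pi + 128/(9*pi**3)) - (-128/(9*pi**3)) = -48/pi + 256/(9*pi**3).
Hence b_3 = (1/2)·(-48/pi + 256/(9*pi**3)) = -24/pi + 128/(9*pi**3).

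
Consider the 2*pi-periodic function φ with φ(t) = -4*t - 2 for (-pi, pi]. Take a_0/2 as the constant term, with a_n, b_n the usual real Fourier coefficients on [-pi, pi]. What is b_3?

-8/3

b_3 = 1/pi ∫_{-pi}^{pi} φ(t) sin(3*t) dt.
Integrating by parts (boundary term plus one more integral), an antiderivative of (-4*t - 2) sin(3*t) is 4*t*cos(3*t)/3 - 4*sin(3*t)/9 + 2*cos(3*t)/3; evaluating from -pi to pi: ∫_{-pi}^{pi} (-4*t - 2) sin(3*t) dt = (-4*pi/3 - 2/3) - (-2/3 + 4*pi/3) = -8*pi/3.
Hence b_3 = (1/pi)·(-8*pi/3) = -8/3.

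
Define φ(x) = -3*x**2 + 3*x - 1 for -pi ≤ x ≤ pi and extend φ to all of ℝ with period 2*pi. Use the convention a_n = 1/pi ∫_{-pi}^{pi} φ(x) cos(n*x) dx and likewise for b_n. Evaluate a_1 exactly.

a_1 = 1/pi ∫_{-pi}^{pi} φ(x) cos(x) dx.
Integrating by parts twice (tabular method), an antiderivative of (-3*x**2 + 3*x - 1) cos(x) is -3*x**2*sin(x) + 3*x*sin(x) - 6*x*cos(x) + 5*sin(x) + 3*cos(x); evaluating from -pi to pi: ∫_{-pi}^{pi} (-3*x**2 + 3*x - 1) cos(x) dx = (-3 + 6*pi) - (-6*pi - 3) = 12*pi.
Hence a_1 = (1/pi)·(12*pi) = 12.

12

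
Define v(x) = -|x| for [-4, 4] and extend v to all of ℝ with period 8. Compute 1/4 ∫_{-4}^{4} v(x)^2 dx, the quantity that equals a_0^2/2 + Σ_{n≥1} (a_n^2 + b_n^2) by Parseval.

32/3

1/4 ∫_{-4}^{4} v(x)^2 dx = 1/4 · (128/3) = 32/3.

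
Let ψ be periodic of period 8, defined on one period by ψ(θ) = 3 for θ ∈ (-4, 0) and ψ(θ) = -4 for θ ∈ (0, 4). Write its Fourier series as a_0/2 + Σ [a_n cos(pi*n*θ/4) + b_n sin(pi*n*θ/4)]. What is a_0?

a_0 = 1/4 ∫_{-4}^{4} ψ(θ) dθ = 1/4 · (-4) = -1.

-1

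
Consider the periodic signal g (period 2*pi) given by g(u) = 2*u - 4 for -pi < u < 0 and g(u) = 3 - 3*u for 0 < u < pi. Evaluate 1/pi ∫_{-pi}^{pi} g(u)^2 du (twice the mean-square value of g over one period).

1/pi ∫_{-pi}^{pi} g(u)^2 du = 1/pi · (pi*(-3*pi + 75 + 13*pi**2)/3) = -pi + 25 + 13*pi**2/3.

-pi + 25 + 13*pi**2/3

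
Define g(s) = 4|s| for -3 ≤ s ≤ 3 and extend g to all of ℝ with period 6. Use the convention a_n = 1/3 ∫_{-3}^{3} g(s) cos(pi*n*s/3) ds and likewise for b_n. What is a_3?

a_3 = 1/3 ∫_{-3}^{3} g(s) cos(pi*s) ds.
g is even and cos(pi*s) is even, so the integrand is even and a_3 = 2/3 ∫_0^{3} g(s) cos(pi*s) ds.
Integrating by parts (boundary term plus one more integral), an antiderivative of (4*s) cos(pi*s) is 4*s*sin(pi*s)/pi + 4*cos(pi*s)/pi**2; evaluating from 0 to 3: ∫_{0}^{3} (4*s) cos(pi*s) ds = (-4/pi**2) - (4/pi**2) = -8/pi**2.
Hence a_3 = (2/3)·(-8/pi**2) = -16/(3*pi**2).

-16/(3*pi**2)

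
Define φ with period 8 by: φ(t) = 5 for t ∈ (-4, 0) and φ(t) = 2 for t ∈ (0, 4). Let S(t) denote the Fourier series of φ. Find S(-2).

5

φ is continuous at t = -2 with value 5, so the series converges to 5 there.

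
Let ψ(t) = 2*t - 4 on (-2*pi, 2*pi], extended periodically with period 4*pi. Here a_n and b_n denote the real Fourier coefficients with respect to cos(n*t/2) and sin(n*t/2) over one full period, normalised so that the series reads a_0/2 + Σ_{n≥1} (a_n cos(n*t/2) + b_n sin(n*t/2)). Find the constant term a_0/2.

a_0 = (1/(2*pi)) ∫_{-2*pi}^{2*pi} ψ(t) dt = (1/(2*pi)) · (-16*pi) = -8.
So the constant term a_0/2 = -4.

-4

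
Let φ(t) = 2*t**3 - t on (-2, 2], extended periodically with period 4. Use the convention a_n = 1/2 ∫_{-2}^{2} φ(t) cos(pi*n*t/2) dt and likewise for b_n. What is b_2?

b_2 = 1/2 ∫_{-2}^{2} φ(t) sin(pi*t) dt.
φ is odd and sin(pi*t) is odd, so the integrand is even and b_2 = ∫_0^{2} φ(t) sin(pi*t) dt.
Integrating by parts three times (tabular method), an antiderivative of (2*t**3 - t) sin(pi*t) is -2*t**3*cos(pi*t)/pi + 6*t**2*sin(pi*t)/pi**2 + t*cos(pi*t)/pi + 12*t*cos(pi*t)/pi**3 - 12*sin(pi*t)/pi**4 - sin(pi*t)/pi**2; evaluating from 0 to 2: ∫_{0}^{2} (2*t**3 - t) sin(pi*t) dt = (-14/pi + 24/pi**3) - (0) = -14/pi + 24/pi**3.
Hence b_2 = -14/pi + 24/pi**3.

-14/pi + 24/pi**3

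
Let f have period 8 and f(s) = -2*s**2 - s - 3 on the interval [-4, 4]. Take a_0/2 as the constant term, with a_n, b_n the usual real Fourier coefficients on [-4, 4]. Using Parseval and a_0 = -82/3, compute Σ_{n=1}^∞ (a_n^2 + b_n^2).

8672/45

Parseval: a_0^2/2 + Σ_{n≥1} (a_n^2+b_n^2) = 1/4 ∫_{-4}^{4} f(s)^2 ds = 8494/15.
Subtract a_0^2/2 = 3362/9: Σ (a_n^2+b_n^2) = 8672/45.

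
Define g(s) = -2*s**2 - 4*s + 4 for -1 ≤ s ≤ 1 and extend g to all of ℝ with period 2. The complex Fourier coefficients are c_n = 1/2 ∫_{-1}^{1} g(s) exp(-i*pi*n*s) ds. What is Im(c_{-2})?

Since g is real-valued, Im(c_{-2}) = -1/2 ∫_{-1}^{1} g(s) sin(-2*pi*s) ds = b_{2}/2.
Integrating by parts twice (tabular method), an antiderivative of (-2*s**2 - 4*s + 4) sin(-2*pi*s) is -s**2*cos(2*pi*s)/pi + s*sin(2*pi*s)/pi**2 - 2*s*cos(2*pi*s)/pi + sin(2*pi*s)/pi**2 + cos(2*pi*s)/(2*pi**3) + 2*cos(2*pi*s)/pi; evaluating from -1 to 1: ∫_{-1}^{1} (-2*s**2 - 4*s + 4) sin(-2*pi*s) ds = ((1/2 - pi**2)/pi**3) - (1/(2*pi**3) + 3/pi) = -4/pi.
Hence Im(c_{-2}) = (-1/2)·(-4/pi) = 2/pi.

2/pi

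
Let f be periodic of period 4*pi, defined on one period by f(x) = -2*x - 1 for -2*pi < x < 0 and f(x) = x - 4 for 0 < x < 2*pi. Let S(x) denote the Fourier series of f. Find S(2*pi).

At x = 2*pi the one-sided limits are f(2*pi^-) = -4 + 2*pi and f(2*pi^+) = -1 + 4*pi.
By Dirichlet's theorem the series converges to their average, [(-4 + 2*pi) + (-1 + 4*pi)]/2 = -5/2 + 3*pi.

-5/2 + 3*pi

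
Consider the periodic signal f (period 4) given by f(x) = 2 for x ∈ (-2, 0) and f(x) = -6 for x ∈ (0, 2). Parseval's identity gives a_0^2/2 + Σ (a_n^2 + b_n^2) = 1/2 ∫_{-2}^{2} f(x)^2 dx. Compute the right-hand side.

40

1/2 ∫_{-2}^{2} f(x)^2 dx = 1/2 · (80) = 40.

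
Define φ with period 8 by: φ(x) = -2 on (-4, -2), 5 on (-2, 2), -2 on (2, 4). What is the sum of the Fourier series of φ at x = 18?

3/2

x = 18 differs from x = 2 by 2 full period(s), and the series is 8-periodic.
At x = 2 the one-sided limits are φ(2^-) = 5 and φ(2^+) = -2.
By Dirichlet's theorem the series converges to their average, [(5) + (-2)]/2 = 3/2.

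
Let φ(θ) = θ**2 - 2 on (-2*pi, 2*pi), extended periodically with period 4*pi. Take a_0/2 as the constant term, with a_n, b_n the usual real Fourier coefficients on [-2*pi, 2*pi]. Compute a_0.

-4 + 8*pi**2/3

a_0 = (1/(2*pi)) ∫_{-2*pi}^{2*pi} φ(θ) dθ = (1/(2*pi)) · (-8*pi + 16*pi**3/3) = -4 + 8*pi**2/3.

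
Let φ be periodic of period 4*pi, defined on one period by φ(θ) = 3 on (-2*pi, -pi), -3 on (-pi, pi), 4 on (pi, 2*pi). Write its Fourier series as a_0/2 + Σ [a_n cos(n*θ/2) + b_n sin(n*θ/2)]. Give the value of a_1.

-13/pi

a_1 = (1/(2*pi)) ∫_{-2*pi}^{2*pi} φ(θ) cos(θ/2) dθ.
Split the integral at the breakpoints.
Directly, an antiderivative of (3) cos(θ/2) is 6*sin(θ/2); evaluating from -2*pi to -pi: ∫_{-2*pi}^{-pi} (3) cos(θ/2) dθ = (-6) - (0) = -6.
Directly, an antiderivative of (-3) cos(θ/2) is -6*sin(θ/2); evaluating from -pi to pi: ∫_{-pi}^{pi} (-3) cos(θ/2) dθ = (-6) - (6) = -12.
Directly, an antiderivative of (4) cos(θ/2) is 8*sin(θ/2); evaluating from pi to 2*pi: ∫_{pi}^{2*pi} (4) cos(θ/2) dθ = (0) - (8) = -8.
Summing the pieces and multiplying by (1/(2*pi)) gives a_1 = -13/pi.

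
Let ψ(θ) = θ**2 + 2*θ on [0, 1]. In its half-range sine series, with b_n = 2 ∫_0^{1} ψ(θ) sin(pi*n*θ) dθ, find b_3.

b_3 = 2 ∫_0^{1} (θ**2 + 2*θ) sin(3*pi*θ) dθ.
Integrating by parts twice (tabular method), an antiderivative of (θ**2 + 2*θ) sin(3*pi*θ) is -θ**2*cos(3*pi*θ)/(3*pi) + 2*θ*sin(3*pi*θ)/(9*pi**2) - 2*θ*cos(3*pi*θ)/(3*pi) + 2*sin(3*pi*θ)/(9*pi**2) + 2*cos(3*pi*θ)/(27*pi**3); evaluating from 0 to 1: ∫_{0}^{1} (θ**2 + 2*θ) sin(3*pi*θ) dθ = ((-2/27 + pi**2)/pi**3) - (2/(27*pi**3)) = (-4/27 + pi**2)/pi**3.
Hence b_3 = 2·((-4/27 + pi**2)/pi**3) = -8/(27*pi**3) + 2/pi.

-8/(27*pi**3) + 2/pi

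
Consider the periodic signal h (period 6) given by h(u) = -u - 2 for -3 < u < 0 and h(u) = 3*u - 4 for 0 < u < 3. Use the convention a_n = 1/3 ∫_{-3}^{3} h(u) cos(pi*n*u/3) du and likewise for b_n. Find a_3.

a_3 = 1/3 ∫_{-3}^{3} h(u) cos(pi*u) du.
Split the integral at the breakpoints.
Integrating by parts (boundary term plus one more integral), an antiderivative of (-u - 2) cos(pi*u) is -u*sin(pi*u)/pi - 2*sin(pi*u)/pi - cos(pi*u)/pi**2; evaluating from -3 to 0: ∫_{-3}^{0} (-u - 2) cos(pi*u) du = (-1/pi**2) - (pi**(-2)) = -2/pi**2.
Integrating by parts (boundary term plus one more integral), an antiderivative of (3*u - 4) cos(pi*u) is 3*u*sin(pi*u)/pi - 4*sin(pi*u)/pi + 3*cos(pi*u)/pi**2; evaluating from 0 to 3: ∫_{0}^{3} (3*u - 4) cos(pi*u) du = (-3/pi**2) - (3/pi**2) = -6/pi**2.
Summing the pieces and multiplying by (1/3) gives a_3 = -8/(3*pi**2).

-8/(3*pi**2)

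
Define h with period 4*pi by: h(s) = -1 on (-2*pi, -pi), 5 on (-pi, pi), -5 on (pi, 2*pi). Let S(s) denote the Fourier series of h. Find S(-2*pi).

At s = -2*pi the one-sided limits are h(-2*pi^-) = -5 and h(-2*pi^+) = -1.
By Dirichlet's theorem the series converges to their average, [(-5) + (-1)]/2 = -3.

-3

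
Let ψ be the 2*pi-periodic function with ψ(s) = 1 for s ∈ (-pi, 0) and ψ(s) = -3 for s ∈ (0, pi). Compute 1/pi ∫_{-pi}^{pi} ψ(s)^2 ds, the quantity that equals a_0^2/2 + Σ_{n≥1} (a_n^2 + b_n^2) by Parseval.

1/pi ∫_{-pi}^{pi} ψ(s)^2 ds = 1/pi · (10*pi) = 10.

10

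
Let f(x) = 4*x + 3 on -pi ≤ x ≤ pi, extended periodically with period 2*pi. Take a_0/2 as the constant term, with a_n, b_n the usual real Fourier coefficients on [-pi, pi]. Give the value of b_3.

8/3

b_3 = 1/pi ∫_{-pi}^{pi} f(x) sin(3*x) dx.
Integrating by parts (boundary term plus one more integral), an antiderivative of (4*x + 3) sin(3*x) is -4*x*cos(3*x)/3 + 4*sin(3*x)/9 - cos(3*x); evaluating from -pi to pi: ∫_{-pi}^{pi} (4*x + 3) sin(3*x) dx = (1 + 4*pi/3) - (1 - 4*pi/3) = 8*pi/3.
Hence b_3 = (1/pi)·(8*pi/3) = 8/3.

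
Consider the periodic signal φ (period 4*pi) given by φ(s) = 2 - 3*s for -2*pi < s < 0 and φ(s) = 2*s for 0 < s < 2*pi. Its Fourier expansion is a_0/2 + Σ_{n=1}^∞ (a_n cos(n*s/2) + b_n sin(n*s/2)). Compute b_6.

1/3

b_6 = (1/(2*pi)) ∫_{-2*pi}^{2*pi} φ(s) sin(3*s) ds.
Split the integral at the breakpoints.
Integrating by parts (boundary term plus one more integral), an antiderivative of (2 - 3*s) sin(3*s) is s*cos(3*s) - sin(3*s)/3 - 2*cos(3*s)/3; evaluating from -2*pi to 0: ∫_{-2*pi}^{0} (2 - 3*s) sin(3*s) ds = (-2/3) - (-2*pi - 2/3) = 2*pi.
Integrating by parts (boundary term plus one more integral), an antiderivative of (2*s) sin(3*s) is -2*s*cos(3*s)/3 + 2*sin(3*s)/9; evaluating from 0 to 2*pi: ∫_{0}^{2*pi} (2*s) sin(3*s) ds = (-4*pi/3) - (0) = -4*pi/3.
Summing the pieces and multiplying by (1/(2*pi)) gives b_6 = 1/3.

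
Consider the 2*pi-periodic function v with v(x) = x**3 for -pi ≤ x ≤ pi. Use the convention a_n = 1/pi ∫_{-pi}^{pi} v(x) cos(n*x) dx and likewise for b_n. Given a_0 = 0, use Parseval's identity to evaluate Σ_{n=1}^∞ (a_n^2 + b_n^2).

2*pi**6/7

Parseval: a_0^2/2 + Σ_{n≥1} (a_n^2+b_n^2) = 1/pi ∫_{-pi}^{pi} v(x)^2 dx = 2*pi**6/7.
Subtract a_0^2/2 = 0: Σ (a_n^2+b_n^2) = 2*pi**6/7.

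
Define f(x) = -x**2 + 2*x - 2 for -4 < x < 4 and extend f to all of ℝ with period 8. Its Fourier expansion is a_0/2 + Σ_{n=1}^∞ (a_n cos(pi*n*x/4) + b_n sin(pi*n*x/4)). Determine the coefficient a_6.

a_6 = 1/4 ∫_{-4}^{4} f(x) cos(3*pi*x/2) dx.
Integrating by parts twice (tabular method), an antiderivative of (-x**2 + 2*x - 2) cos(3*pi*x/2) is -2*x**2*sin(3*pi*x/2)/(3*pi) + 4*x*sin(3*pi*x/2)/(3*pi) - 8*x*cos(3*pi*x/2)/(9*pi**2) - 4*sin(3*pi*x/2)/(3*pi) + 16*sin(3*pi*x/2)/(27*pi**3) + 8*cos(3*pi*x/2)/(9*pi**2); evaluating from -4 to 4: ∫_{-4}^{4} (-x**2 + 2*x - 2) cos(3*pi*x/2) dx = (-8/(3*pi**2)) - (40/(9*pi**2)) = -64/(9*pi**2).
Hence a_6 = (1/4)·(-64/(9*pi**2)) = -16/(9*pi**2).

-16/(9*pi**2)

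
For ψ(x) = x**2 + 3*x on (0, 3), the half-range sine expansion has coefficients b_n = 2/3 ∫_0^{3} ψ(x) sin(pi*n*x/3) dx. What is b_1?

-72/pi**3 + 36/pi

b_1 = 2/3 ∫_0^{3} (x**2 + 3*x) sin(pi*x/3) dx.
Integrating by parts twice (tabular method), an antiderivative of (x**2 + 3*x) sin(pi*x/3) is -3*x**2*cos(pi*x/3)/pi + 18*x*sin(pi*x/3)/pi**2 - 9*x*cos(pi*x/3)/pi + 27*sin(pi*x/3)/pi**2 + 54*cos(pi*x/3)/pi**3; evaluating from 0 to 3: ∫_{0}^{3} (x**2 + 3*x) sin(pi*x/3) dx = (-54/pi**3 + 54/pi) - (54/pi**3) = -108/pi**3 + 54/pi.
Hence b_1 = (2/3)·(-108/pi**3 + 54/pi) = -72/pi**3 + 36/pi.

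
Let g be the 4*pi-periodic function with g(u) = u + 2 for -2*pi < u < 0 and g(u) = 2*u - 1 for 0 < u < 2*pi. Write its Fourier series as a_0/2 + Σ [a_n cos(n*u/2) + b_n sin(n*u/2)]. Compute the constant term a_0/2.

a_0 = (1/(2*pi)) ∫_{-2*pi}^{2*pi} g(u) du = (1/(2*pi)) · (2*pi*(1 + pi)) = 1 + pi.
So the constant term a_0/2 = 1/2 + pi/2.

1/2 + pi/2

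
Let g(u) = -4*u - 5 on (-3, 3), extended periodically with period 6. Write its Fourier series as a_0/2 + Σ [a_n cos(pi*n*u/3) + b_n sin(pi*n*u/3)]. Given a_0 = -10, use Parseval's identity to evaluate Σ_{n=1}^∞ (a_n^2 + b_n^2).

96

Parseval: a_0^2/2 + Σ_{n≥1} (a_n^2+b_n^2) = 1/3 ∫_{-3}^{3} g(u)^2 du = 146.
Subtract a_0^2/2 = 50: Σ (a_n^2+b_n^2) = 96.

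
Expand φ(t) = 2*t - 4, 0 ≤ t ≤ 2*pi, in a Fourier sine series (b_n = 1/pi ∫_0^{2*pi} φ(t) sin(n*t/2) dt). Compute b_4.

-2

b_4 = 1/pi ∫_0^{2*pi} (2*t - 4) sin(2*t) dt.
Integrating by parts (boundary term plus one more integral), an antiderivative of (2*t - 4) sin(2*t) is -t*cos(2*t) + sin(2*t)/2 + 2*cos(2*t); evaluating from 0 to 2*pi: ∫_{0}^{2*pi} (2*t - 4) sin(2*t) dt = (2 - 2*pi) - (2) = -2*pi.
Hence b_4 = (1/pi)·(-2*pi) = -2.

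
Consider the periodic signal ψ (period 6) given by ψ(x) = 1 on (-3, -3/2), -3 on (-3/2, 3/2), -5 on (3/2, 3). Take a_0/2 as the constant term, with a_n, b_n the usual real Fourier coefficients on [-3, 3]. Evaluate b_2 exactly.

6/pi

b_2 = 1/3 ∫_{-3}^{3} ψ(x) sin(2*pi*x/3) dx.
Split the integral at the breakpoints.
Directly, an antiderivative of (1) sin(2*pi*x/3) is -3*cos(2*pi*x/3)/(2*pi); evaluating from -3 to -3/2: ∫_{-3}^{-3/2} (1) sin(2*pi*x/3) dx = (3/(2*pi)) - (-3/(2*pi)) = 3/pi.
Directly, an antiderivative of (-3) sin(2*pi*x/3) is 9*cos(2*pi*x/3)/(2*pi); evaluating from -3/2 to 3/2: ∫_{-3/2}^{3/2} (-3) sin(2*pi*x/3) dx = (-9/(2*pi)) - (-9/(2*pi)) = 0.
Directly, an antiderivative of (-5) sin(2*pi*x/3) is 15*cos(2*pi*x/3)/(2*pi); evaluating from 3/2 to 3: ∫_{3/2}^{3} (-5) sin(2*pi*x/3) dx = (15/(2*pi)) - (-15/(2*pi)) = 15/pi.
Summing the pieces and multiplying by (1/3) gives b_2 = 6/pi.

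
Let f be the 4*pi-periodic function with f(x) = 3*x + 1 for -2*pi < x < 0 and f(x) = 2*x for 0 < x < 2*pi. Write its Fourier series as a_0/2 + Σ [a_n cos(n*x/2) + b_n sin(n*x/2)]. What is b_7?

2*(-1 + 5*pi)/(7*pi)

b_7 = (1/(2*pi)) ∫_{-2*pi}^{2*pi} f(x) sin(7*x/2) dx.
Split the integral at the breakpoints.
Integrating by parts (boundary term plus one more integral), an antiderivative of (3*x + 1) sin(7*x/2) is -6*x*cos(7*x/2)/7 + 12*sin(7*x/2)/49 - 2*cos(7*x/2)/7; evaluating from -2*pi to 0: ∫_{-2*pi}^{0} (3*x + 1) sin(7*x/2) dx = (-2/7) - (2/7 - 12*pi/7) = -4/7 + 12*pi/7.
Integrating by parts (boundary term plus one more integral), an antiderivative of (2*x) sin(7*x/2) is -4*x*cos(7*x/2)/7 + 8*sin(7*x/2)/49; evaluating from 0 to 2*pi: ∫_{0}^{2*pi} (2*x) sin(7*x/2) dx = (8*pi/7) - (0) = 8*pi/7.
Summing the pieces and multiplying by (1/(2*pi)) gives b_7 = 2*(-1 + 5*pi)/(7*pi).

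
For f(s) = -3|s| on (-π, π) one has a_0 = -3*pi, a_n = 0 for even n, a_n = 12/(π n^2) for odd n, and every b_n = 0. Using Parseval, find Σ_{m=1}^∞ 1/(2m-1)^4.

Parseval: a_0^2/2 + Σ a_n^2 = (1/π) ∫_{-π}^{π} f(s)^2 ds = 6*pi**2.
Subtract a_0^2/2 = 9*pi**2/2: Σ a_n^2 = 3*pi**2/2.
Only odd n contribute, with a_n^2 = 144/(π^2 n^4), so Σ_{m≥1} 1/(2m-1)^4 = π^2·(3*pi**2/2)/144 = pi**4/96.

pi**4/96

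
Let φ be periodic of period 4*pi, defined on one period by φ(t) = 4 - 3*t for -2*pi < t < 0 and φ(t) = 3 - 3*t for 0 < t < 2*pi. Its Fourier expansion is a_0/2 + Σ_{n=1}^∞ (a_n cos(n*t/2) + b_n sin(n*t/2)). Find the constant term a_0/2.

a_0 = (1/(2*pi)) ∫_{-2*pi}^{2*pi} φ(t) dt = (1/(2*pi)) · (14*pi) = 7.
So the constant term a_0/2 = 7/2.

7/2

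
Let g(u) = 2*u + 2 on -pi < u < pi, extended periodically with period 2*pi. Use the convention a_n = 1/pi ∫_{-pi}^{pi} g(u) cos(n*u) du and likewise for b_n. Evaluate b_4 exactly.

b_4 = 1/pi ∫_{-pi}^{pi} g(u) sin(4*u) du.
Integrating by parts (boundary term plus one more integral), an antiderivative of (2*u + 2) sin(4*u) is -u*cos(4*u)/2 + sin(4*u)/8 - cos(4*u)/2; evaluating from -pi to pi: ∫_{-pi}^{pi} (2*u + 2) sin(4*u) du = (-pi/2 - 1/2) - (-1/2 + pi/2) = -pi.
Hence b_4 = (1/pi)·(-pi) = -1.

-1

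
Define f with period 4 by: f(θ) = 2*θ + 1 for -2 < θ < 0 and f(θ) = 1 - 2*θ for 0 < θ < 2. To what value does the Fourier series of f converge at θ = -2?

f is continuous at θ = -2 with value -3, so the series converges to -3 there.

-3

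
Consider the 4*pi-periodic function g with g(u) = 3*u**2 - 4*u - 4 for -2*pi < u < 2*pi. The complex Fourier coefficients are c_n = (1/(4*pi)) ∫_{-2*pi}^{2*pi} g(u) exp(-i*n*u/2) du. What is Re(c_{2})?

6

Since g is real-valued, Re(c_{2}) = (1/(4*pi)) ∫_{-2*pi}^{2*pi} g(u) cos(u) du = a_{2}/2.
Integrating by parts twice (tabular method), an antiderivative of (3*u**2 - 4*u - 4) cos(u) is 3*u**2*sin(u) - 4*u*sin(u) + 6*u*cos(u) - 10*sin(u) - 4*cos(u); evaluating from -2*pi to 2*pi: ∫_{-2*pi}^{2*pi} (3*u**2 - 4*u - 4) cos(u) du = (-4 + 12*pi) - (-12*pi - 4) = 24*pi.
Hence Re(c_{2}) = (1/(4*pi))·(24*pi) = 6.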